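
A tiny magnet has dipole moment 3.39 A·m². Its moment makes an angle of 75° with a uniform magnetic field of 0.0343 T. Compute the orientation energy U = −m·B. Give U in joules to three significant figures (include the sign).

U = −m·B = −mB cosθ.
U = −(3.39)(0.0343)·cos75° = -0.03009 J.

U ≈ -0.0301 J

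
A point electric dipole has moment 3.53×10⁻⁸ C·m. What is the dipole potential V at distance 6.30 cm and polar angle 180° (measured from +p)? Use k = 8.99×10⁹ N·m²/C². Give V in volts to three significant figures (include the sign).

The dipole potential is V = kp cosθ / r².
V = (8.99×10⁹)(3.53×10⁻⁸)·cos180° / (0.0630)² = -7.996×10⁴ V.

V ≈ -8.00×10⁴ V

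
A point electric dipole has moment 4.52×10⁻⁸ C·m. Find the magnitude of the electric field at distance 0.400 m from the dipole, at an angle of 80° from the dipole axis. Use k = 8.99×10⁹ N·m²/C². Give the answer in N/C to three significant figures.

At angle θ the dipole field magnitude is E = (kp/r³)·√(1 + 3cos²θ).
kp/r³ = (8.99×10⁹)(4.52×10⁻⁸) / (0.400)³ = 6349 N/C.
√(1 + 3cos²80°) = √(1 + 3·0.0302) = √1.0905 ≈ 1.0443.
E ≈ 6349 × 1.044 = 6630 N/C.

E ≈ 6630 N/C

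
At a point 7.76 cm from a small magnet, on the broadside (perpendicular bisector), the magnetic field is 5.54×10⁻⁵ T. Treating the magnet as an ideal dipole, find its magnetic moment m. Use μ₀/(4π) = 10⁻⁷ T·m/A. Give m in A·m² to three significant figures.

In the equatorial plane B = (μ₀/4π)·m/r³, so m = Br³·4π/(μ₀).
m = (5.54×10⁻⁵)·(0.0776)³ / (10⁻⁷) = 0.2589 A·m².

m ≈ 0.259 A·m²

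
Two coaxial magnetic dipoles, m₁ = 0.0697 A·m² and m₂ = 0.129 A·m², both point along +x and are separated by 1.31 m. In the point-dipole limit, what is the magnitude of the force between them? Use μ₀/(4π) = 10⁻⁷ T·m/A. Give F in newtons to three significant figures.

F ≈ 1.83×10⁻⁹ N

On-axis B of dipole 1: B = (μ₀/4π)·2m₁/r³. Force on dipole 2: F = m₂·dB/dr.
dB/dr = −(μ₀/4π)·6m₁/r⁴, so |F| = (μ₀/4π)·6m₁m₂/r⁴.
F = 6(10⁻⁷)(0.0697)(0.129)/(1.31)⁴ = 1.832×10⁻⁹ N.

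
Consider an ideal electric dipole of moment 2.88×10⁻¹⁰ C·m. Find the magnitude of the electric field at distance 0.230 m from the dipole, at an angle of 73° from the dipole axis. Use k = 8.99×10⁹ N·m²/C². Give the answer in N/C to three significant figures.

E ≈ 239 N/C

At angle θ the dipole field magnitude is E = (kp/r³)·√(1 + 3cos²θ).
kp/r³ = (8.99×10⁹)(2.88×10⁻¹⁰) / (0.230)³ = 212.8 N/C.
√(1 + 3cos²73°) = √(1 + 3·0.0855) = √1.2564 ≈ 1.1209.
E ≈ 212.8 × 1.121 = 238.5 N/C.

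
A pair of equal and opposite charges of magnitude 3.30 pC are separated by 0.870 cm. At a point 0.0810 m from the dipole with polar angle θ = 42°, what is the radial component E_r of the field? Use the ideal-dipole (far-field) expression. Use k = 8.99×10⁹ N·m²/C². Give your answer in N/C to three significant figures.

E_r ≈ 0.722 N/C

Dipole moment p = qd = (3.30×10⁻¹² C)(0.00870 m) = 2.871×10⁻¹⁴ C·m.
For a dipole, E_r = (2kp cosθ)/r³.
kp/r³ = (8.99×10⁹)(2.871×10⁻¹⁴)/(0.0810)³ = 0.4857 N/C.
E_r = 2·0.4857·cos42° = 0.7218 N/C.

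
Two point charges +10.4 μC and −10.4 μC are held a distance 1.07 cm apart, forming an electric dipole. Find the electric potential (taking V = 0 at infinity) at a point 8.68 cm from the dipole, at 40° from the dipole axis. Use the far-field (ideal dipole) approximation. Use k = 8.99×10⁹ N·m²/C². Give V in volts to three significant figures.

V ≈ 1.02×10⁵ V

Dipole moment p = qd = (1.04×10⁻⁵ C)(0.0107 m) = 1.113×10⁻⁷ C·m.
The dipole potential is V = kp cosθ / r².
V = (8.99×10⁹)(1.113×10⁻⁷)·cos40° / (0.0868)² = 1.017×10⁵ V.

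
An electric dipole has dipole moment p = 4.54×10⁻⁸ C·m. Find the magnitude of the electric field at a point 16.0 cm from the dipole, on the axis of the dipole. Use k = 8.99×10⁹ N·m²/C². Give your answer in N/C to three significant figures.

On the dipole axis E = 2kp/r³.
E = 2·(8.99×10⁹)(4.54×10⁻⁸) / (0.160)³ = 1.993×10⁵ N/C.

E ≈ 1.99×10⁵ N/C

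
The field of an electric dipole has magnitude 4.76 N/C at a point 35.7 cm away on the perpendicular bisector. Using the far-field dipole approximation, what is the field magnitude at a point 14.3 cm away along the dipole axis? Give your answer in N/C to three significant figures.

Dipole fields scale as 1/r³ in the far field.
The axial field is twice the equatorial field at the same r, so the geometry factor is 2/1.
E₂ = E₁ · (2/1) · (r₁/r₂)³ = 4.76 · 2 · (35.7/14.3)³.
(r₁/r₂)³ = (2.497)³ = 15.56.
E₂ ≈ 148.1 N/C.

E ≈ 148 N/C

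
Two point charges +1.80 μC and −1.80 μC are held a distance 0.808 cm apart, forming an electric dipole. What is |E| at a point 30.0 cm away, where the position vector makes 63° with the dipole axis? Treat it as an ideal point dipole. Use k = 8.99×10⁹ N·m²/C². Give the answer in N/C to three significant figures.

Dipole moment p = qd = (1.80×10⁻⁶ C)(0.00808 m) = 1.454×10⁻⁸ C·m.
At angle θ the dipole field magnitude is E = (kp/r³)·√(1 + 3cos²θ).
kp/r³ = (8.99×10⁹)(1.454×10⁻⁸) / (0.300)³ = 4841 N/C.
√(1 + 3cos²63°) = √(1 + 3·0.2061) = √1.6183 ≈ 1.2721.
E ≈ 4841 × 1.272 = 6159 N/C.

E ≈ 6160 N/C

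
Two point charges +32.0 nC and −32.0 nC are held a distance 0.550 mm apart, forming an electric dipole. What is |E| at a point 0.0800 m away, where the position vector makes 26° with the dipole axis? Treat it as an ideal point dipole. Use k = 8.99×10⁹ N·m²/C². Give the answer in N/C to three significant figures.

E ≈ 572 N/C

Dipole moment p = qd = (3.20×10⁻⁸ C)(5.50×10⁻⁴ m) = 1.76×10⁻¹¹ C·m.
At angle θ the dipole field magnitude is E = (kp/r³)·√(1 + 3cos²θ).
kp/r³ = (8.99×10⁹)(1.76×10⁻¹¹) / (0.0800)³ = 309.0 N/C.
√(1 + 3cos²26°) = √(1 + 3·0.8078) = √3.4235 ≈ 1.8503.
E ≈ 309.0 × 1.850 = 571.8 N/C.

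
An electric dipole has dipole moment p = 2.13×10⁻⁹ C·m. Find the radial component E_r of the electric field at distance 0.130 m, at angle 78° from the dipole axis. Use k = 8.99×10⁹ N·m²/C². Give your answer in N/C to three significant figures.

E_r ≈ 3620 N/C

For a dipole, E_r = (2kp cosθ)/r³.
kp/r³ = (8.99×10⁹)(2.13×10⁻⁹)/(0.130)³ = 8716 N/C.
E_r = 2·8716·cos78° = 3624 N/C.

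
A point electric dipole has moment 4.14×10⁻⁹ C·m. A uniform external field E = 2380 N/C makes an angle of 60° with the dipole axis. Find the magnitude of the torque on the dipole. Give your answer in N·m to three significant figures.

Torque on an electric dipole: τ = pE sinθ.
τ = (4.14×10⁻⁹)(2380)·sin60° = 8.533×10⁻⁶ N·m.

τ ≈ 8.53×10⁻⁶ N·m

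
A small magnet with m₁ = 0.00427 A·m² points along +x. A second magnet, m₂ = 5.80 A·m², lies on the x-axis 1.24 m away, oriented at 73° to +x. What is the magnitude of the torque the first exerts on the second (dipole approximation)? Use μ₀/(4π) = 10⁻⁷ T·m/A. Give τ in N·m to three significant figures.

τ ≈ 2.48×10⁻⁹ N·m

Dipole B is on the axis of dipole A, so B₁ there is axial: B₁ = (μ₀/4π)·2m₁/r³ along +x.
B₁ = 2(10⁻⁷)(0.00427)/(1.24)³ = 4.479×10⁻¹⁰ T.
τ = m₂ B₁ sinθ.
τ = (5.80)(4.479×10⁻¹⁰)·sin73° = 2.484×10⁻⁹ N·m.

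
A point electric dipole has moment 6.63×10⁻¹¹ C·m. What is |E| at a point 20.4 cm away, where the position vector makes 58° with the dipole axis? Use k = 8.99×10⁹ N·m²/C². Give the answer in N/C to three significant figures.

E ≈ 95.3 N/C

At angle θ the dipole field magnitude is E = (kp/r³)·√(1 + 3cos²θ).
kp/r³ = (8.99×10⁹)(6.63×10⁻¹¹) / (0.204)³ = 70.21 N/C.
√(1 + 3cos²58°) = √(1 + 3·0.2808) = √1.8424 ≈ 1.3574.
E ≈ 70.21 × 1.357 = 95.30 N/C.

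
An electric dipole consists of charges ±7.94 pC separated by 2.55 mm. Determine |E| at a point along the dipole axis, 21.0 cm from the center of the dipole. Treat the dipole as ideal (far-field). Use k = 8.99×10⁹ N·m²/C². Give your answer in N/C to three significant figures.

E ≈ 0.0393 N/C

Dipole moment p = qd = (7.94×10⁻¹² C)(0.00255 m) = 2.025×10⁻¹⁴ C·m.
On the dipole axis E = 2kp/r³.
E = 2·(8.99×10⁹)(2.025×10⁻¹⁴) / (0.210)³ = 0.03931 N/C.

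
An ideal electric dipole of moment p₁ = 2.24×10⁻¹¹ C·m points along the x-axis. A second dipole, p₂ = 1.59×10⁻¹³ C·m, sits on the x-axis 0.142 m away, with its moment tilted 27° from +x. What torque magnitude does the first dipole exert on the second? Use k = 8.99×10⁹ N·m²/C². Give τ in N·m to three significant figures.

τ ≈ 1.02×10⁻¹¹ N·m

The second dipole sits on the axis of the first, so the field there is axial: E₁ = 2kp₁/r³ along +x.
E₁ = 2(8.99×10⁹)(2.24×10⁻¹¹)/(0.142)³ = 140.7 N/C.
Torque on the second dipole: τ = p₂ E₁ sinθ.
τ = (1.59×10⁻¹³)(140.7)·sin27° = 1.015×10⁻¹¹ N·m.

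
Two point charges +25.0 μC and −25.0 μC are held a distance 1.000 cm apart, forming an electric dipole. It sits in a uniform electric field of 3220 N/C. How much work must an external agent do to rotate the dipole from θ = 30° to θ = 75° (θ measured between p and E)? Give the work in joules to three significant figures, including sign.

Dipole moment p = qd = (2.50×10⁻⁵ C)(0.0100 m) = 2.50×10⁻⁷ C·m.
W_ext = ΔU = U(θ₂) − U(θ₁) = −pE cosθ₂ − (−pE cosθ₁) = pE(cosθ₁ − cosθ₂).
W = (2.50×10⁻⁷)(3220)·(cos30° − cos75°) = (8.050×10⁻⁴)·(+0.6072) = 4.888×10⁻⁴ J.

W ≈ 4.89×10⁻⁴ J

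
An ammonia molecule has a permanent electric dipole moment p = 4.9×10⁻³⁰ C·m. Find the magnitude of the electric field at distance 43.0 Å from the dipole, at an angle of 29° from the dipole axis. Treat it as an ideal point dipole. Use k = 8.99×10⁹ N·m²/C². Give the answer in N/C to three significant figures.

E ≈ 1.01×10⁶ N/C

At angle θ the dipole field magnitude is E = (kp/r³)·√(1 + 3cos²θ).
kp/r³ = (8.99×10⁹)(4.90×10⁻³⁰) / (4.30×10⁻⁹)³ = 5.541×10⁵ N/C.
√(1 + 3cos²29°) = √(1 + 3·0.7650) = √3.2949 ≈ 1.8152.
E ≈ 5.541×10⁵ × 1.815 = 1.006×10⁶ N/C.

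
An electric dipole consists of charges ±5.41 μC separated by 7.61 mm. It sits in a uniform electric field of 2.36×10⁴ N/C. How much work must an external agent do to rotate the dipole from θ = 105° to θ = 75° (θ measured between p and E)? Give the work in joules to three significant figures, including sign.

W ≈ -5.03×10⁻⁴ J

Dipole moment p = qd = (5.41×10⁻⁶ C)(0.00761 m) = 4.117×10⁻⁸ C·m.
W_ext = ΔU = U(θ₂) − U(θ₁) = −pE cosθ₂ − (−pE cosθ₁) = pE(cosθ₁ − cosθ₂).
W = (4.117×10⁻⁸)(2.36×10⁴)·(cos105° − cos75°) = (9.716×10⁻⁴)·(-0.5176) = -5.029×10⁻⁴ J.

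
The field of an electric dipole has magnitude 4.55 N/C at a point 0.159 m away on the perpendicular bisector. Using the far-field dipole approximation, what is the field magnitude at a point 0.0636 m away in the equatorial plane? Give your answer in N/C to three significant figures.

E ≈ 71.1 N/C

Dipole fields scale as 1/r³ in the far field; the geometry is the same at both points.
E₂ = E₁ · (r₁/r₂)³ = 4.55 · (0.159/0.0636)³.
(r₁/r₂)³ = (2.5)³ = 15.62.
E₂ ≈ 71.09 N/C.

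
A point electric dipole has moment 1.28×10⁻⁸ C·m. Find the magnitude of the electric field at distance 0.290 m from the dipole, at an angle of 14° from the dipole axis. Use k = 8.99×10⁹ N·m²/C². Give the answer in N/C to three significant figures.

At angle θ the dipole field magnitude is E = (kp/r³)·√(1 + 3cos²θ).
kp/r³ = (8.99×10⁹)(1.28×10⁻⁸) / (0.290)³ = 4718 N/C.
√(1 + 3cos²14°) = √(1 + 3·0.9415) = √3.8244 ≈ 1.9556.
E ≈ 4718 × 1.956 = 9227 N/C.

E ≈ 9230 N/C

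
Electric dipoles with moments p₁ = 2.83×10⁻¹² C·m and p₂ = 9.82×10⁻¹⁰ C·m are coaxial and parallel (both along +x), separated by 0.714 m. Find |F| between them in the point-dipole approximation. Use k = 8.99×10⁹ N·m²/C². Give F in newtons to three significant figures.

F ≈ 5.77×10⁻¹⁰ N

On-axis field of dipole 1 at distance r: E = 2kp₁/r³. Force on dipole 2 is F = p₂·dE/dr (gradient along axis).
dE/dr = −6kp₁/r⁴, so |F| = 6kp₁p₂/r⁴ (attractive for aligned moments).
F = 6(8.99×10⁹)(2.83×10⁻¹²)(9.82×10⁻¹⁰)/(0.714)⁴ = 5.768×10⁻¹⁰ N.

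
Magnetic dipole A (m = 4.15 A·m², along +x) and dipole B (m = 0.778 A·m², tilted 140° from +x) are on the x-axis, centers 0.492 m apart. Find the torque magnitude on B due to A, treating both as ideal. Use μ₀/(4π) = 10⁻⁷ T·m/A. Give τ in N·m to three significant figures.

Dipole B is on the axis of dipole A, so B₁ there is axial: B₁ = (μ₀/4π)·2m₁/r³ along +x.
B₁ = 2(10⁻⁷)(4.15)/(0.492)³ = 6.969×10⁻⁶ T.
τ = m₂ B₁ sinθ.
τ = (0.778)(6.969×10⁻⁶)·sin140° = 3.485×10⁻⁶ N·m.

τ ≈ 3.49×10⁻⁶ N·m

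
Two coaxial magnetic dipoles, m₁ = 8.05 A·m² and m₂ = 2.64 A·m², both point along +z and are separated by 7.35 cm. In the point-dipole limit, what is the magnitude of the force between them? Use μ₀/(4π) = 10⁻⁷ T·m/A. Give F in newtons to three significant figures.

On-axis B of dipole 1: B = (μ₀/4π)·2m₁/r³. Force on dipole 2: F = m₂·dB/dr.
dB/dr = −(μ₀/4π)·6m₁/r⁴, so |F| = (μ₀/4π)·6m₁m₂/r⁴.
F = 6(10⁻⁷)(8.05)(2.64)/(0.0735)⁴ = 0.4369 N.

F ≈ 0.437 N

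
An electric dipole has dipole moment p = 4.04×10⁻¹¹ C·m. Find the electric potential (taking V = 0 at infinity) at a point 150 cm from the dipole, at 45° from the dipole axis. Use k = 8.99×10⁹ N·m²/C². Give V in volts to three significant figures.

The dipole potential is V = kp cosθ / r².
V = (8.99×10⁹)(4.04×10⁻¹¹)·cos45° / (1.50)² = 0.1141 V.

V ≈ 0.114 V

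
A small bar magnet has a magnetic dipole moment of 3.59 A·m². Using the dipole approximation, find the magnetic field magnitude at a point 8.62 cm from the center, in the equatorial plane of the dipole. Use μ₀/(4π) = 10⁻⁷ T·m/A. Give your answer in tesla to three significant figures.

B ≈ 5.60×10⁻⁴ T

In the equatorial plane B = (μ₀/4π)·m/r³ (half the axial value).
B = (10⁻⁷)·(3.59) / (0.0862)³ = 5.605×10⁻⁴ T.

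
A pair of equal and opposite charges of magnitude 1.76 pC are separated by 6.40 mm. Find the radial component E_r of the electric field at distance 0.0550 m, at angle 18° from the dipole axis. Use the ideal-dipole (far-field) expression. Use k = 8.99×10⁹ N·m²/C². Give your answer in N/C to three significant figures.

E_r ≈ 1.16 N/C

Dipole moment p = qd = (1.76×10⁻¹² C)(0.00640 m) = 1.126×10⁻¹⁴ C·m.
For a dipole, E_r = (2kp cosθ)/r³.
kp/r³ = (8.99×10⁹)(1.126×10⁻¹⁴)/(0.0550)³ = 0.6084 N/C.
E_r = 2·0.6084·cos18° = 1.157 N/C.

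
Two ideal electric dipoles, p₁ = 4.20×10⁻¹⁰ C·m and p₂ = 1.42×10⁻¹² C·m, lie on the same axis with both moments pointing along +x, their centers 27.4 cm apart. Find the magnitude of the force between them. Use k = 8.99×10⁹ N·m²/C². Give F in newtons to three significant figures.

F ≈ 5.71×10⁻⁹ N

On-axis field of dipole 1 at distance r: E = 2kp₁/r³. Force on dipole 2 is F = p₂·dE/dr (gradient along axis).
dE/dr = −6kp₁/r⁴, so |F| = 6kp₁p₂/r⁴ (attractive for aligned moments).
F = 6(8.99×10⁹)(4.20×10⁻¹⁰)(1.42×10⁻¹²)/(0.274)⁴ = 5.708×10⁻⁹ N.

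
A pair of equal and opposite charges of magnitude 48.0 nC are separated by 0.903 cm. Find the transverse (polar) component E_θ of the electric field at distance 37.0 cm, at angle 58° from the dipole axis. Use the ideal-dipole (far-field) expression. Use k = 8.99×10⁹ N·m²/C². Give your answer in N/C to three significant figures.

Dipole moment p = qd = (4.80×10⁻⁸ C)(0.00903 m) = 4.334×10⁻¹⁰ C·m.
For a dipole, E_θ = (kp sinθ)/r³.
kp/r³ = (8.99×10⁹)(4.334×10⁻¹⁰)/(0.370)³ = 76.92 N/C.
E_θ = 76.92·sin58° = 65.23 N/C.

E_θ ≈ 65.2 N/C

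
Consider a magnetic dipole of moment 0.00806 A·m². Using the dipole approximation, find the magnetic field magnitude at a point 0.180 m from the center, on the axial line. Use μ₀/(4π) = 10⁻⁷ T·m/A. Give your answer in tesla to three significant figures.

B ≈ 2.76×10⁻⁷ T

On axis B = (μ₀/4π)·2m/r³.
B = 2·(10⁻⁷)·(0.00806) / (0.180)³ = 2.764×10⁻⁷ T.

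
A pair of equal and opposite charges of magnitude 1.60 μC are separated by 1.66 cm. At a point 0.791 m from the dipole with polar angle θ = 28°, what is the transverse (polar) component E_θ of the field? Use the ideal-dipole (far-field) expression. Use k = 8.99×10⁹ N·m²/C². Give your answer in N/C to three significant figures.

Dipole moment p = qd = (1.60×10⁻⁶ C)(0.0166 m) = 2.656×10⁻⁸ C·m.
For a dipole, E_θ = (kp sinθ)/r³.
kp/r³ = (8.99×10⁹)(2.656×10⁻⁸)/(0.791)³ = 482.5 N/C.
E_θ = 482.5·sin28° = 226.5 N/C.

E_θ ≈ 226 N/C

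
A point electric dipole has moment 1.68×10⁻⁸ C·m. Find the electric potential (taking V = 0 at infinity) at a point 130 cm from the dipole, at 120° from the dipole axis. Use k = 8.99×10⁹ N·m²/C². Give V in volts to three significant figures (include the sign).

The dipole potential is V = kp cosθ / r².
V = (8.99×10⁹)(1.68×10⁻⁸)·cos120° / (1.30)² = -44.68 V.

V ≈ -44.7 V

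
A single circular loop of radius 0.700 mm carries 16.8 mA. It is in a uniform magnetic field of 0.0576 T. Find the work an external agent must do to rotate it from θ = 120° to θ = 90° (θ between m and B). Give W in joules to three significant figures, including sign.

Magnetic moment m = IA = Iπa² = (0.0168)·π·(7.00×10⁻⁴)² = 2.586×10⁻⁸ A·m².
W_ext = ΔU = −mB cosθ₂ + mB cosθ₁ = mB(cosθ₁ − cosθ₂).
W = (2.586×10⁻⁸)(0.0576)·(cos120° − cos90°) = (1.490×10⁻⁹)·(-0.5000) = -7.448×10⁻¹⁰ J.

W ≈ -7.45×10⁻¹⁰ J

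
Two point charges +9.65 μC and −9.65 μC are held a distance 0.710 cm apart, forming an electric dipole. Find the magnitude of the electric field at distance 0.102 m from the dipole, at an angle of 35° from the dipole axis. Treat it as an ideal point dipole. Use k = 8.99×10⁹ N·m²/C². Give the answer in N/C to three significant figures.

Dipole moment p = qd = (9.65×10⁻⁶ C)(0.00710 m) = 6.852×10⁻⁸ C·m.
At angle θ the dipole field magnitude is E = (kp/r³)·√(1 + 3cos²θ).
kp/r³ = (8.99×10⁹)(6.852×10⁻⁸) / (0.102)³ = 5.805×10⁵ N/C.
√(1 + 3cos²35°) = √(1 + 3·0.6710) = √3.0130 ≈ 1.7358.
E ≈ 5.805×10⁵ × 1.736 = 1.008×10⁶ N/C.

E ≈ 1.01×10⁶ N/C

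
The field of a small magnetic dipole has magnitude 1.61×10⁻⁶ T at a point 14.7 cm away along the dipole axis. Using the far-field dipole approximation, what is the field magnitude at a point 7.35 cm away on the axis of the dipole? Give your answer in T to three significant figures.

B ≈ 1.29×10⁻⁵ T

Dipole fields scale as 1/r³ in the far field; the geometry is the same at both points.
B₂ = B₁ · (r₁/r₂)³ = 1.61×10⁻⁶ · (14.7/7.35)³.
(r₁/r₂)³ = (2)³ = 8.
B₂ ≈ 1.288×10⁻⁵ T.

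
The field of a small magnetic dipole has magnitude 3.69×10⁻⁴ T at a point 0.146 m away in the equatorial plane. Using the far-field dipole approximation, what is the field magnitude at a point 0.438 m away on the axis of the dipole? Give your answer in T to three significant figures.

Dipole fields scale as 1/r³ in the far field.
The axial field is twice the equatorial field at the same r, so the geometry factor is 2/1.
B₂ = B₁ · (2/1) · (r₁/r₂)³ = 3.69×10⁻⁴ · 2 · (0.146/0.438)³.
(r₁/r₂)³ = (0.3333)³ = 0.03704.
B₂ ≈ 2.733×10⁻⁵ T.

B ≈ 2.73×10⁻⁵ T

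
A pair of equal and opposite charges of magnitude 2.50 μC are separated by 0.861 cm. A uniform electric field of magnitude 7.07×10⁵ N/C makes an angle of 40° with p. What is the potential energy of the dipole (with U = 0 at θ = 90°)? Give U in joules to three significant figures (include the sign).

Dipole moment p = qd = (2.50×10⁻⁶ C)(0.00861 m) = 2.153×10⁻⁸ C·m.
U = −p·E = −pE cosθ.
U = −(2.153×10⁻⁸)(7.07×10⁵)·cos40° = -0.01166 J.

U ≈ -0.0117 J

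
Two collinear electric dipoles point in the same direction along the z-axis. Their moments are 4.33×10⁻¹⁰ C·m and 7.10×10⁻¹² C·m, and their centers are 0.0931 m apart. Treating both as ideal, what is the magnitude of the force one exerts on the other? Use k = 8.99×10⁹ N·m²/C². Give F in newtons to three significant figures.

On-axis field of dipole 1 at distance r: E = 2kp₁/r³. Force on dipole 2 is F = p₂·dE/dr (gradient along axis).
dE/dr = −6kp₁/r⁴, so |F| = 6kp₁p₂/r⁴ (attractive for aligned moments).
F = 6(8.99×10⁹)(4.33×10⁻¹⁰)(7.10×10⁻¹²)/(0.0931)⁴ = 2.207×10⁻⁶ N.

F ≈ 2.21×10⁻⁶ N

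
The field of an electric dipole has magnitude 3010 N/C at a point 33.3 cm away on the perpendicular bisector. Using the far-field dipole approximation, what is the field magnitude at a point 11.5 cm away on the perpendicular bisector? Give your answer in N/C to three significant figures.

Dipole fields scale as 1/r³ in the far field; the geometry is the same at both points.
E₂ = E₁ · (r₁/r₂)³ = 3010 · (33.3/11.5)³.
(r₁/r₂)³ = (2.896)³ = 24.28.
E₂ ≈ 7.308×10⁴ N/C.

E ≈ 7.31×10⁴ N/C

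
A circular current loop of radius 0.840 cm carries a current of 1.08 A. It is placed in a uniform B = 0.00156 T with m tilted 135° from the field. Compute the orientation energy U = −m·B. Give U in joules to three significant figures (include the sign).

U ≈ 2.64×10⁻⁷ J

Magnetic moment m = IA = Iπa² = (1.08)·π·(0.00840)² = 2.394×10⁻⁴ A·m².
U = −m·B = −mB cosθ.
U = −(2.394×10⁻⁴)(0.00156)·cos135° = 2.641×10⁻⁷ J.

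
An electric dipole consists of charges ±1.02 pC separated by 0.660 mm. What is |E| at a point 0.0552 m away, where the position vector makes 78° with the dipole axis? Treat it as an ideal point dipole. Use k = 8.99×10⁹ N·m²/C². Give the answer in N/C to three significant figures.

E ≈ 0.0382 N/C

Dipole moment p = qd = (1.02×10⁻¹² C)(6.60×10⁻⁴ m) = 6.732×10⁻¹⁶ C·m.
At angle θ the dipole field magnitude is E = (kp/r³)·√(1 + 3cos²θ).
kp/r³ = (8.99×10⁹)(6.732×10⁻¹⁶) / (0.0552)³ = 0.03598 N/C.
√(1 + 3cos²78°) = √(1 + 3·0.0432) = √1.1297 ≈ 1.0629.
E ≈ 0.03598 × 1.063 = 0.03824 N/C.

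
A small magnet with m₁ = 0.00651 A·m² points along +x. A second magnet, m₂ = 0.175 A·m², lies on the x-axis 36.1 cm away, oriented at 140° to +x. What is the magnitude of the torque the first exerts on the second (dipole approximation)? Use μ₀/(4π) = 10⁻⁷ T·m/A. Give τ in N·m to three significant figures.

Dipole B is on the axis of dipole A, so B₁ there is axial: B₁ = (μ₀/4π)·2m₁/r³ along +x.
B₁ = 2(10⁻⁷)(0.00651)/(0.361)³ = 2.768×10⁻⁸ T.
τ = m₂ B₁ sinθ.
τ = (0.175)(2.768×10⁻⁸)·sin140° = 3.113×10⁻⁹ N·m.

τ ≈ 3.11×10⁻⁹ N·m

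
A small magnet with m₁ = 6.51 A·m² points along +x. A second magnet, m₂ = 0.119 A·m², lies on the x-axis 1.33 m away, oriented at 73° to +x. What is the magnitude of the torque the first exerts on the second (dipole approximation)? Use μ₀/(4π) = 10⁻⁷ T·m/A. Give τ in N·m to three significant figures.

τ ≈ 6.30×10⁻⁸ N·m

Dipole B is on the axis of dipole A, so B₁ there is axial: B₁ = (μ₀/4π)·2m₁/r³ along +x.
B₁ = 2(10⁻⁷)(6.51)/(1.33)³ = 5.534×10⁻⁷ T.
τ = m₂ B₁ sinθ.
τ = (0.119)(5.534×10⁻⁷)·sin73° = 6.298×10⁻⁸ N·m.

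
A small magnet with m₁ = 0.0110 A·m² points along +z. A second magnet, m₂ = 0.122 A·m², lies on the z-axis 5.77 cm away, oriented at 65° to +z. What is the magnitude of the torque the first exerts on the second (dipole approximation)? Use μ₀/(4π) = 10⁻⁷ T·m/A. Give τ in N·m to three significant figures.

Dipole B is on the axis of dipole A, so B₁ there is axial: B₁ = (μ₀/4π)·2m₁/r³ along +z.
B₁ = 2(10⁻⁷)(0.0110)/(0.0577)³ = 1.145×10⁻⁵ T.
τ = m₂ B₁ sinθ.
τ = (0.122)(1.145×10⁻⁵)·sin65° = 1.266×10⁻⁶ N·m.

τ ≈ 1.27×10⁻⁶ N·m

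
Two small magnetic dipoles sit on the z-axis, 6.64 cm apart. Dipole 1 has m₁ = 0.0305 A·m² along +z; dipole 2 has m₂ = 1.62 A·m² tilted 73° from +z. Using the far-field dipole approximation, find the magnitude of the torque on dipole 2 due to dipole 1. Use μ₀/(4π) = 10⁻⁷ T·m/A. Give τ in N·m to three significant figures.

Dipole B is on the axis of dipole A, so B₁ there is axial: B₁ = (μ₀/4π)·2m₁/r³ along +z.
B₁ = 2(10⁻⁷)(0.0305)/(0.0664)³ = 2.084×10⁻⁵ T.
τ = m₂ B₁ sinθ.
τ = (1.62)(2.084×10⁻⁵)·sin73° = 3.228×10⁻⁵ N·m.

τ ≈ 3.23×10⁻⁵ N·m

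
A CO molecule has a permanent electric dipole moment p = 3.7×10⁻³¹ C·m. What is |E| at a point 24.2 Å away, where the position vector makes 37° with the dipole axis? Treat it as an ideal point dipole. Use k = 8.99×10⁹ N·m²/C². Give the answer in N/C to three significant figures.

At angle θ the dipole field magnitude is E = (kp/r³)·√(1 + 3cos²θ).
kp/r³ = (8.99×10⁹)(3.70×10⁻³¹) / (2.42×10⁻⁹)³ = 2.347×10⁵ N/C.
√(1 + 3cos²37°) = √(1 + 3·0.6378) = √2.9135 ≈ 1.7069.
E ≈ 2.347×10⁵ × 1.707 = 4.006×10⁵ N/C.

E ≈ 4.01×10⁵ N/C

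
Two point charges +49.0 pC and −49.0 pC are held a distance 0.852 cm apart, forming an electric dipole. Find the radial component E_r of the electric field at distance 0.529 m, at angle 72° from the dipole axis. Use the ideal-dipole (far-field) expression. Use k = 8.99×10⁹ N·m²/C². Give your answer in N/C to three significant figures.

Dipole moment p = qd = (4.90×10⁻¹¹ C)(0.00852 m) = 4.175×10⁻¹³ C·m.
For a dipole, E_r = (2kp cosθ)/r³.
kp/r³ = (8.99×10⁹)(4.175×10⁻¹³)/(0.529)³ = 0.02535 N/C.
E_r = 2·0.02535·cos72° = 0.01567 N/C.

E_r ≈ 0.0157 N/C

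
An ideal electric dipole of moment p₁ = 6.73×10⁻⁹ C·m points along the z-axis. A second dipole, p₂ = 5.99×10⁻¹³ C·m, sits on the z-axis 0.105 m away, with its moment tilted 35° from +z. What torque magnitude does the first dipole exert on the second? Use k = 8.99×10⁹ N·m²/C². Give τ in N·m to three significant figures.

The second dipole sits on the axis of the first, so the field there is axial: E₁ = 2kp₁/r³ along +z.
E₁ = 2(8.99×10⁹)(6.73×10⁻⁹)/(0.105)³ = 1.045×10⁵ N/C.
Torque on the second dipole: τ = p₂ E₁ sinθ.
τ = (5.99×10⁻¹³)(1.045×10⁵)·sin35° = 3.591×10⁻⁸ N·m.

τ ≈ 3.59×10⁻⁸ N·m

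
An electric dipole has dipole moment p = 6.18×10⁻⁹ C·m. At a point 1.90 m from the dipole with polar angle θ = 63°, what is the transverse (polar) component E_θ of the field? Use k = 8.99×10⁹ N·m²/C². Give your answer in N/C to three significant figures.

For a dipole, E_θ = (kp sinθ)/r³.
kp/r³ = (8.99×10⁹)(6.18×10⁻⁹)/(1.90)³ = 8.100 N/C.
E_θ = 8.100·sin63° = 7.217 N/C.

E_θ ≈ 7.22 N/C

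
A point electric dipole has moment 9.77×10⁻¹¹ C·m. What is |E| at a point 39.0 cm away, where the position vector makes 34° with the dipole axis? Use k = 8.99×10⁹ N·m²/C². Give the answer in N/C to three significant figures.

At angle θ the dipole field magnitude is E = (kp/r³)·√(1 + 3cos²θ).
kp/r³ = (8.99×10⁹)(9.77×10⁻¹¹) / (0.390)³ = 14.81 N/C.
√(1 + 3cos²34°) = √(1 + 3·0.6873) = √3.0619 ≈ 1.7498.
E ≈ 14.81 × 1.750 = 25.91 N/C.

E ≈ 25.9 N/C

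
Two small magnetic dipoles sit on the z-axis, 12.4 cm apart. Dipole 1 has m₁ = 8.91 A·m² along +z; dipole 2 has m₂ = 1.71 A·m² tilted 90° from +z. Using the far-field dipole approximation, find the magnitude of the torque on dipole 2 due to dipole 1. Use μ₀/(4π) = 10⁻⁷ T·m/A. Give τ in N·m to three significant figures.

Dipole B is on the axis of dipole A, so B₁ there is axial: B₁ = (μ₀/4π)·2m₁/r³ along +z.
B₁ = 2(10⁻⁷)(8.91)/(0.124)³ = 9.346×10⁻⁴ T.
τ = m₂ B₁ sinθ.
τ = (1.71)(9.346×10⁻⁴)·sin90° = 0.001598 N·m.

τ ≈ 0.00160 N·m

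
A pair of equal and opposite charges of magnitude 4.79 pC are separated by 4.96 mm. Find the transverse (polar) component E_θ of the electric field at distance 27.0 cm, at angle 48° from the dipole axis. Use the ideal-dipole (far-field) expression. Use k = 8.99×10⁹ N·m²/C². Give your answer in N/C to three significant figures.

E_θ ≈ 0.00806 N/C

Dipole moment p = qd = (4.79×10⁻¹² C)(0.00496 m) = 2.376×10⁻¹⁴ C·m.
For a dipole, E_θ = (kp sinθ)/r³.
kp/r³ = (8.99×10⁹)(2.376×10⁻¹⁴)/(0.270)³ = 0.01085 N/C.
E_θ = 0.01085·sin48° = 0.008065 N/C.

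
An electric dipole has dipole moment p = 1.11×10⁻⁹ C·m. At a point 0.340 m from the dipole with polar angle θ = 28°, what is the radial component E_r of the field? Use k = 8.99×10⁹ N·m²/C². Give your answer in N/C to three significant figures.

For a dipole, E_r = (2kp cosθ)/r³.
kp/r³ = (8.99×10⁹)(1.11×10⁻⁹)/(0.340)³ = 253.9 N/C.
E_r = 2·253.9·cos28° = 448.3 N/C.

E_r ≈ 448 N/C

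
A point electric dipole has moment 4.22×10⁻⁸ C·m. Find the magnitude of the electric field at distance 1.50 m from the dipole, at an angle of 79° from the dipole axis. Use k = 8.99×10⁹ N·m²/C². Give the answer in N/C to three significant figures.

At angle θ the dipole field magnitude is E = (kp/r³)·√(1 + 3cos²θ).
kp/r³ = (8.99×10⁹)(4.22×10⁻⁸) / (1.50)³ = 112.4 N/C.
√(1 + 3cos²79°) = √(1 + 3·0.0364) = √1.1092 ≈ 1.0532.
E ≈ 112.4 × 1.053 = 118.4 N/C.

E ≈ 118 N/C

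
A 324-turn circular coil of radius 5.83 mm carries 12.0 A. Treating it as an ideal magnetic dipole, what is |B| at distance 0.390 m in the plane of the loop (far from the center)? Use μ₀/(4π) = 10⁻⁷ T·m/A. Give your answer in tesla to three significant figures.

m = NIA = NIπa² = 324·(12.0)·π·(0.00583)² = 0.4152 A·m².
In the equatorial plane B = (μ₀/4π)·m/r³ (half the axial value).
B = (10⁻⁷)·(0.4152) / (0.390)³ = 6.999×10⁻⁷ T.

B ≈ 7.00×10⁻⁷ T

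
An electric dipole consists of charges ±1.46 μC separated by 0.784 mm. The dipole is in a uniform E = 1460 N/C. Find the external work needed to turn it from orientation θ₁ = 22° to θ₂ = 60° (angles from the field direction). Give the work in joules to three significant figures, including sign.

Dipole moment p = qd = (1.46×10⁻⁶ C)(7.84×10⁻⁴ m) = 1.145×10⁻⁹ C·m.
W_ext = ΔU = U(θ₂) − U(θ₁) = −pE cosθ₂ − (−pE cosθ₁) = pE(cosθ₁ − cosθ₂).
W = (1.145×10⁻⁹)(1460)·(cos22° − cos60°) = (1.672×10⁻⁶)·(+0.4272) = 7.141×10⁻⁷ J.

W ≈ 7.14×10⁻⁷ J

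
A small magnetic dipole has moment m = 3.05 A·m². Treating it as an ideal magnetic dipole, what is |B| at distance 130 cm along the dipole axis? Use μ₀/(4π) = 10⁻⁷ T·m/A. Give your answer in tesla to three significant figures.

B ≈ 2.78×10⁻⁷ T

On axis B = (μ₀/4π)·2m/r³.
B = 2·(10⁻⁷)·(3.05) / (1.30)³ = 2.777×10⁻⁷ T.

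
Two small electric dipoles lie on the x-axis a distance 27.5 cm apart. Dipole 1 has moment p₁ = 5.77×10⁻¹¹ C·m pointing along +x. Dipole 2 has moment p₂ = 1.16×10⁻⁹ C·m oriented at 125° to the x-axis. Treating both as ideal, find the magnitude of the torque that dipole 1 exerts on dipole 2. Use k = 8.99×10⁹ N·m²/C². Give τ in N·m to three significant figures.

The second dipole sits on the axis of the first, so the field there is axial: E₁ = 2kp₁/r³ along +x.
E₁ = 2(8.99×10⁹)(5.77×10⁻¹¹)/(0.275)³ = 49.88 N/C.
Torque on the second dipole: τ = p₂ E₁ sinθ.
τ = (1.16×10⁻⁹)(49.88)·sin125° = 4.740×10⁻⁸ N·m.

τ ≈ 4.74×10⁻⁸ N·m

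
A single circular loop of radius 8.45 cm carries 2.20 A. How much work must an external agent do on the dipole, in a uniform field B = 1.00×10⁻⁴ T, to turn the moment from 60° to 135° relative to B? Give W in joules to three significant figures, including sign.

W ≈ 5.96×10⁻⁶ J

Magnetic moment m = IA = Iπa² = (2.20)·π·(0.0845)² = 0.04935 A·m².
W_ext = ΔU = −mB cosθ₂ + mB cosθ₁ = mB(cosθ₁ − cosθ₂).
W = (0.04935)(1.00×10⁻⁴)·(cos60° − cos135°) = (4.935×10⁻⁶)·(+1.2071) = 5.957×10⁻⁶ J.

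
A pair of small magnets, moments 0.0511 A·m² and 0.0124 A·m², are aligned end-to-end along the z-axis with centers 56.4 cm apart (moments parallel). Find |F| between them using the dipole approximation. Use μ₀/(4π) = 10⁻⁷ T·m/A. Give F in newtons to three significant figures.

F ≈ 3.76×10⁻⁹ N

On-axis B of dipole 1: B = (μ₀/4π)·2m₁/r³. Force on dipole 2: F = m₂·dB/dr.
dB/dr = −(μ₀/4π)·6m₁/r⁴, so |F| = (μ₀/4π)·6m₁m₂/r⁴.
F = 6(10⁻⁷)(0.0511)(0.0124)/(0.564)⁴ = 3.757×10⁻⁹ N.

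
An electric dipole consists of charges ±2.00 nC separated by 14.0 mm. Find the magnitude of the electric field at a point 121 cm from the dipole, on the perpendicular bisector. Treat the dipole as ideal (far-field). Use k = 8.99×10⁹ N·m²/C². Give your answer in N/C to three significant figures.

Dipole moment p = qd = (2.00×10⁻⁹ C)(0.0140 m) = 2.80×10⁻¹¹ C·m.
On the perpendicular bisector E = kp/r³ (half the axial value at the same distance).
E = (8.99×10⁹)(2.80×10⁻¹¹) / (1.21)³ = 0.1421 N/C.

E ≈ 0.142 N/C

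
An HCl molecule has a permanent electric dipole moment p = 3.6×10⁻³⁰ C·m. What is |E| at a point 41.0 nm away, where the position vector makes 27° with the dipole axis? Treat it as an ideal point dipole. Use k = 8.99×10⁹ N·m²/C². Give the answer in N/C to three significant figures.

At angle θ the dipole field magnitude is E = (kp/r³)·√(1 + 3cos²θ).
kp/r³ = (8.99×10⁹)(3.60×10⁻³⁰) / (4.10×10⁻⁸)³ = 469.6 N/C.
√(1 + 3cos²27°) = √(1 + 3·0.7939) = √3.3817 ≈ 1.8389.
E ≈ 469.6 × 1.839 = 863.5 N/C.

E ≈ 864 N/C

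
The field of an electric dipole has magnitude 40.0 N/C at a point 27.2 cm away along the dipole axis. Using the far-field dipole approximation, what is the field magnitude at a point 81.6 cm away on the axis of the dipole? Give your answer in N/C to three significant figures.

Dipole fields scale as 1/r³ in the far field; the geometry is the same at both points.
E₂ = E₁ · (r₁/r₂)³ = 40.0 · (27.2/81.6)³.
(r₁/r₂)³ = (0.3333)³ = 0.03704.
E₂ ≈ 1.481 N/C.

E ≈ 1.48 N/C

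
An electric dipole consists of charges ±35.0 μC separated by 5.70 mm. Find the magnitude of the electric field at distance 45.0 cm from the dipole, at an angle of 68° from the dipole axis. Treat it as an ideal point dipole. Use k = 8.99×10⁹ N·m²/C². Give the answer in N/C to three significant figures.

Dipole moment p = qd = (3.50×10⁻⁵ C)(0.00570 m) = 1.995×10⁻⁷ C·m.
At angle θ the dipole field magnitude is E = (kp/r³)·√(1 + 3cos²θ).
kp/r³ = (8.99×10⁹)(1.995×10⁻⁷) / (0.450)³ = 1.968×10⁴ N/C.
√(1 + 3cos²68°) = √(1 + 3·0.1403) = √1.4210 ≈ 1.1921.
E ≈ 1.968×10⁴ × 1.192 = 2.346×10⁴ N/C.

E ≈ 2.35×10⁴ N/C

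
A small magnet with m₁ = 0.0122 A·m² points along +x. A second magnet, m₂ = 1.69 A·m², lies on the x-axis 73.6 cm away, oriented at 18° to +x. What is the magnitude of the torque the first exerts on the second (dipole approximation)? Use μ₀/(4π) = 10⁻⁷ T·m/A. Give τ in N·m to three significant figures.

τ ≈ 3.20×10⁻⁹ N·m

Dipole B is on the axis of dipole A, so B₁ there is axial: B₁ = (μ₀/4π)·2m₁/r³ along +x.
B₁ = 2(10⁻⁷)(0.0122)/(0.736)³ = 6.120×10⁻⁹ T.
τ = m₂ B₁ sinθ.
τ = (1.69)(6.120×10⁻⁹)·sin18° = 3.196×10⁻⁹ N·m.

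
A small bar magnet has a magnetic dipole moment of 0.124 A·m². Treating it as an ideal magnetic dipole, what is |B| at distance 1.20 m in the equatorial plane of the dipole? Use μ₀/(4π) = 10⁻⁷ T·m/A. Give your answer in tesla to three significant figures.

B ≈ 7.18×10⁻⁹ T

In the equatorial plane B = (μ₀/4π)·m/r³ (half the axial value).
B = (10⁻⁷)·(0.124) / (1.20)³ = 7.176×10⁻⁹ T.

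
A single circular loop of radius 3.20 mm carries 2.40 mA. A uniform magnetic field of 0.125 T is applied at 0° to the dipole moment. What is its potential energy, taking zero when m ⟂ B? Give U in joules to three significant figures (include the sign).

U ≈ -9.65×10⁻⁹ J

Magnetic moment m = IA = Iπa² = (0.00240)·π·(0.00320)² = 7.721×10⁻⁸ A·m².
U = −m·B = −mB cosθ.
U = −(7.721×10⁻⁸)(0.125)·cos0° = -9.651×10⁻⁹ J.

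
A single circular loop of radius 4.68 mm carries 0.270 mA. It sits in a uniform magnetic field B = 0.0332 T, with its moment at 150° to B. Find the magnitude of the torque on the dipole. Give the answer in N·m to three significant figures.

τ ≈ 3.08×10⁻¹⁰ N·m

Magnetic moment m = IA = Iπa² = (2.70×10⁻⁴)·π·(0.00468)² = 1.858×10⁻⁸ A·m².
Torque on a magnetic dipole: τ = mB sinθ.
τ = (1.858×10⁻⁸)(0.0332)·sin150° = 3.084×10⁻¹⁰ N·m.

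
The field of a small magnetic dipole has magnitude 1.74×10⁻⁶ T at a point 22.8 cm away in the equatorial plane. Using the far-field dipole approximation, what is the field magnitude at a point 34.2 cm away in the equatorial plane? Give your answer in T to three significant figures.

Dipole fields scale as 1/r³ in the far field; the geometry is the same at both points.
B₂ = B₁ · (r₁/r₂)³ = 1.74×10⁻⁶ · (22.8/34.2)³.
(r₁/r₂)³ = (0.6667)³ = 0.2963.
B₂ ≈ 5.156×10⁻⁷ T.

B ≈ 5.16×10⁻⁷ T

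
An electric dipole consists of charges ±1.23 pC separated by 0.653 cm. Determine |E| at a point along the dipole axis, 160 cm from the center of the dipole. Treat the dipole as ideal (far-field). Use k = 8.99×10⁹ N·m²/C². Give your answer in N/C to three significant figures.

E ≈ 3.53×10⁻⁵ N/C

Dipole moment p = qd = (1.23×10⁻¹² C)(0.00653 m) = 8.032×10⁻¹⁵ C·m.
On the dipole axis E = 2kp/r³.
E = 2·(8.99×10⁹)(8.032×10⁻¹⁵) / (1.60)³ = 3.526×10⁻⁵ N/C.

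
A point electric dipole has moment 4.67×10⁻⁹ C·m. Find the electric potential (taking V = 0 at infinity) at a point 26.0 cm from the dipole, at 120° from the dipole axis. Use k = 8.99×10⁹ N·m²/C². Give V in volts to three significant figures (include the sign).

V ≈ -311 V

The dipole potential is V = kp cosθ / r².
V = (8.99×10⁹)(4.67×10⁻⁹)·cos120° / (0.260)² = -310.5 V.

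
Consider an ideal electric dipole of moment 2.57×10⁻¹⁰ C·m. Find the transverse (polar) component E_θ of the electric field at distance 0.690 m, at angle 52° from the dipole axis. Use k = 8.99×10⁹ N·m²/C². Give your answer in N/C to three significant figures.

For a dipole, E_θ = (kp sinθ)/r³.
kp/r³ = (8.99×10⁹)(2.57×10⁻¹⁰)/(0.690)³ = 7.033 N/C.
E_θ = 7.033·sin52° = 5.542 N/C.

E_θ ≈ 5.54 N/C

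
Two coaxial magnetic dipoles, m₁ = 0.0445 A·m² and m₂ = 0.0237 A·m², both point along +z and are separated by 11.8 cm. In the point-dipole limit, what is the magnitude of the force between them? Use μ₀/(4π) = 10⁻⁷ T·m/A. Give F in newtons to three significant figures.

On-axis B of dipole 1: B = (μ₀/4π)·2m₁/r³. Force on dipole 2: F = m₂·dB/dr.
dB/dr = −(μ₀/4π)·6m₁/r⁴, so |F| = (μ₀/4π)·6m₁m₂/r⁴.
F = 6(10⁻⁷)(0.0445)(0.0237)/(0.118)⁴ = 3.264×10⁻⁶ N.

F ≈ 3.26×10⁻⁶ N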